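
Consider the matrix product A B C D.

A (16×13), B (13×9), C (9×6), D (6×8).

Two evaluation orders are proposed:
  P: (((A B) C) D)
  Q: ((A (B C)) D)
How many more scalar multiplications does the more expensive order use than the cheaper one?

Order P = (((A B) C) D): (A B): 16×13 by 13×9 → 16×9, cost 16·13·9 = 1872; ((A B) C): 16×9 by 9×6 → 16×6, cost 16·9·6 = 864; cumulative 2736; (((A B) C) D): 16×6 by 6×8 → 16×8, cost 16·6·8 = 768; cumulative 3504. Total 3504.
Order Q = ((A (B C)) D): (B C): 13×9 by 9×6 → 13×6, cost 13·9·6 = 702; (A (B C)): 16×13 by 13×6 → 16×6, cost 16·13·6 = 1248; cumulative 1950; ((A (B C)) D): 16×6 by 6×8 → 16×8, cost 16·6·8 = 768; cumulative 2718. Total 2718.
Difference: |3504 − 2718| = 786.

786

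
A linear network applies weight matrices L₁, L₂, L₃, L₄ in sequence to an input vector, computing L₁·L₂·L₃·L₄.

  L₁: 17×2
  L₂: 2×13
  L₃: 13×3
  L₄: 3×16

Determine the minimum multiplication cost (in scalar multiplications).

Adjacent pairs: L₁L₂ = 17·2·13 = 442; L₂L₃ = 2·13·3 = 78; L₃L₄ = 13·3·16 = 624.
Length 3: L₁..L₃: k=1: 0+78+17·2·3=180; k=2: 442+0+17·13·3=1105 → min 180 | L₂..L₄: k=2: 0+624+2·13·16=1040; k=3: 78+0+2·3·16=174 → min 174.
Length 4: L₁..L₄: k=1: 0+174+17·2·16=718; k=2: 442+624+17·13·16=4602; k=3: 180+0+17·3·16=996 → min 718.
Optimal order: (L₁·((L₂·L₃)·L₄)) with cost 718.

718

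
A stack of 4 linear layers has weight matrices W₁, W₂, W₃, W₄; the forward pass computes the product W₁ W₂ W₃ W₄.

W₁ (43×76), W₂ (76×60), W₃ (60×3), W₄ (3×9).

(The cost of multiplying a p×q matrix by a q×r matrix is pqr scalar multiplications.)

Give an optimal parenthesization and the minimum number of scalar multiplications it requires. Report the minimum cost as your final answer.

Adjacent pairs: W₁W₂ = 43·76·60 = 196080; W₂W₃ = 76·60·3 = 13680; W₃W₄ = 60·3·9 = 1620.
Length 3: W₁..W₃: k=1: 0+13680+43·76·3=23484; k=2: 196080+0+43·60·3=203820 → min 23484 | W₂..W₄: k=2: 0+1620+76·60·9=42660; k=3: 13680+0+76·3·9=15732 → min 15732.
Length 4: W₁..W₄: k=1: 0+15732+43·76·9=45144; k=2: 196080+1620+43·60·9=220920; k=3: 23484+0+43·3·9=24645 → min 24645.
Optimal parenthesization: ((W₁ (W₂ W₃)) W₄) with cost 24645.

24645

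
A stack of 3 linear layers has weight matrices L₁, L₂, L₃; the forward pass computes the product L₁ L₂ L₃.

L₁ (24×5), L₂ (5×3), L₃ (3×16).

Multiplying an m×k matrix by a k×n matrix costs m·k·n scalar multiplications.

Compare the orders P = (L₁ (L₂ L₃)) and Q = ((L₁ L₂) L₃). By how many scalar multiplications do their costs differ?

648

Order P = (L₁ (L₂ L₃)): (L₂ L₃): 5×3 by 3×16 → 5×16, cost 5·3·16 = 240; (L₁ (L₂ L₃)): 24×5 by 5×16 → 24×16, cost 24·5·16 = 1920; cumulative 2160. Total 2160.
Order Q = ((L₁ L₂) L₃): (L₁ L₂): 24×5 by 5×3 → 24×3, cost 24·5·3 = 360; ((L₁ L₂) L₃): 24×3 by 3×16 → 24×16, cost 24·3·16 = 1152; cumulative 1512. Total 1512.
Difference: |2160 − 1512| = 648.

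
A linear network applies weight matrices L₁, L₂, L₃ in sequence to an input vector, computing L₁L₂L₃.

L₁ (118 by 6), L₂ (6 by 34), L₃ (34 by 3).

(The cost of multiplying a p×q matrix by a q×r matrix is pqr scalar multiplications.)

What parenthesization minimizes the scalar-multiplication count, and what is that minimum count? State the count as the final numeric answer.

(L₁(L₂L₃)): cost 2736.
((L₁L₂)L₃): cost 36108.
Optimal: (L₁(L₂L₃)) with cost 2736.

2736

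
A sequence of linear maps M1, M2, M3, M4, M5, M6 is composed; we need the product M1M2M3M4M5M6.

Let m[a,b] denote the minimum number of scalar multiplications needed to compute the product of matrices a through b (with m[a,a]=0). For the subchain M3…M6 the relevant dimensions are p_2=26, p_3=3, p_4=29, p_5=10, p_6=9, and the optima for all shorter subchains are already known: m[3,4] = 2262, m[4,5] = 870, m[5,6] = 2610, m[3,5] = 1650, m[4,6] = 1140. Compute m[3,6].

m[3,6] = min over k∈[3,5] of m[3,k]+m[k+1,6]+p_{2}·p_k·p_{6}.
k=3: 0 + 1140 + 26·3·9 = 1842; k=4: 2262 + 2610 + 26·29·9 = 11658; k=5: 1650 + 0 + 26·10·9 = 3990.
Minimum: 1842 at k=3.

1842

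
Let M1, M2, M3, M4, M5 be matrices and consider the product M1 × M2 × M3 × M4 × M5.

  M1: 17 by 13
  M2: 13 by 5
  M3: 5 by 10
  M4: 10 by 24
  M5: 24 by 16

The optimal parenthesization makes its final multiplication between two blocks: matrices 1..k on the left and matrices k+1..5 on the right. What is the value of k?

Adjacent pairs: M1M2 = 17·13·5 = 1105; M2M3 = 13·5·10 = 650; M3M4 = 5·10·24 = 1200; M4M5 = 10·24·16 = 3840.
Length 3: M1..M3: k=1: 0+650+17·13·10=2860; k=2: 1105+0+17·5·10=1955 → min 1955 | M2..M4: k=2: 0+1200+13·5·24=2760; k=3: 650+0+13·10·24=3770 → min 2760 | M3..M5: k=3: 0+3840+5·10·16=4640; k=4: 1200+0+5·24·16=3120 → min 3120.
Length 4: M1..M4: k=1: 0+2760+17·13·24=8064; k=2: 1105+1200+17·5·24=4345; k=3: 1955+0+17·10·24=6035 → min 4345 | M2..M5: k=2: 0+3120+13·5·16=4160; k=3: 650+3840+13·10·16=6570; k=4: 2760+0+13·24·16=7752 → min 4160.
Top-level splits: k=1: (M1..M1)·(M2..M5) → 0+4160+17·13·16 = 7696; k=2: (M1..M2)·(M3..M5) → 1105+3120+17·5·16 = 5585; k=3: (M1..M3)·(M4..M5) → 1955+3840+17·10·16 = 8515; k=4: (M1..M4)·(M5..M5) → 4345+0+17·24·16 = 10873.
Best split is after M2, i.e. k = 2.

2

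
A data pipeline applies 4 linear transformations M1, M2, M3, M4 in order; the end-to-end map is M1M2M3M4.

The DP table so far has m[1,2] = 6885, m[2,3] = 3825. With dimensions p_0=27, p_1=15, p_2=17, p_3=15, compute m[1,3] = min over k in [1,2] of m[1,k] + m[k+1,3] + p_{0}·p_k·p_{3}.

9900

m[1,3] = min over k∈[1,2] of m[1,k]+m[k+1,3]+p_{0}·p_k·p_{3}.
k=1: 0 + 3825 + 27·15·15 = 9900; k=2: 6885 + 0 + 27·17·15 = 13770.
Minimum: 9900 at k=1.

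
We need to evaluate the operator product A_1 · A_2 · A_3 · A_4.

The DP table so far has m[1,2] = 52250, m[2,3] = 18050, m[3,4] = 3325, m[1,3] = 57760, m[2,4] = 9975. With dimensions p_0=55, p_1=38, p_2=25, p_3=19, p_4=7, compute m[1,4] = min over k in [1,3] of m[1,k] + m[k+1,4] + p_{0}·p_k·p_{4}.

m[1,4] = min over k∈[1,3] of m[1,k]+m[k+1,4]+p_{0}·p_k·p_{4}.
k=1: 0 + 9975 + 55·38·7 = 24605; k=2: 52250 + 3325 + 55·25·7 = 65200; k=3: 57760 + 0 + 55·19·7 = 65075.
Minimum: 24605 at k=1.

24605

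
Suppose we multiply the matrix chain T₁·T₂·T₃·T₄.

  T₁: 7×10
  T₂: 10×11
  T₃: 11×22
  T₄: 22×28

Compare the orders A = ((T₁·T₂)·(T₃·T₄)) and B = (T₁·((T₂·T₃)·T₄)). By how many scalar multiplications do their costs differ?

Order A = ((T₁·T₂)·(T₃·T₄)): (T₁·T₂): 7×10 by 10×11 → 7×11, cost 7·10·11 = 770; (T₃·T₄): 11×22 by 22×28 → 11×28, cost 11·22·28 = 6776; ((T₁·T₂)·(T₃·T₄)): 7×11 by 11×28 → 7×28, cost 7·11·28 = 2156; cumulative 9702. Total 9702.
Order B = (T₁·((T₂·T₃)·T₄)): (T₂·T₃): 10×11 by 11×22 → 10×22, cost 10·11·22 = 2420; ((T₂·T₃)·T₄): 10×22 by 22×28 → 10×28, cost 10·22·28 = 6160; cumulative 8580; (T₁·((T₂·T₃)·T₄)): 7×10 by 10×28 → 7×28, cost 7·10·28 = 1960; cumulative 10540. Total 10540.
Difference: |9702 − 10540| = 838.

838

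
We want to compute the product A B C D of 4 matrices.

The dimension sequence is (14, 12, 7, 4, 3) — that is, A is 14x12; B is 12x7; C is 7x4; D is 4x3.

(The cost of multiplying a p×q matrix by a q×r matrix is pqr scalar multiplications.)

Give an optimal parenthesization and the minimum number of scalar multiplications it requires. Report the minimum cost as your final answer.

Adjacent pairs: AB = 14·12·7 = 1176; BC = 12·7·4 = 336; CD = 7·4·3 = 84.
Length 3: A..C: k=1: 0+336+14·12·4=1008; k=2: 1176+0+14·7·4=1568 → min 1008 | B..D: k=2: 0+84+12·7·3=336; k=3: 336+0+12·4·3=480 → min 336.
Length 4: A..D: k=1: 0+336+14·12·3=840; k=2: 1176+84+14·7·3=1554; k=3: 1008+0+14·4·3=1176 → min 840.
Optimal parenthesization: (A (B (C D))) with cost 840.

840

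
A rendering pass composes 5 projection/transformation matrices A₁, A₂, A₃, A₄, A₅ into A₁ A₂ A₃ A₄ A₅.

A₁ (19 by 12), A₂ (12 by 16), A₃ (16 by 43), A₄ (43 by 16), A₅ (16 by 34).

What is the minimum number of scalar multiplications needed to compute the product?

Adjacent pairs: A₁A₂ = 19·12·16 = 3648; A₂A₃ = 12·16·43 = 8256; A₃A₄ = 16·43·16 = 11008; A₄A₅ = 43·16·34 = 23392.
Length 3: A₁..A₃: k=1: 0+8256+19·12·43=18060; k=2: 3648+0+19·16·43=16720 → min 16720 | A₂..A₄: k=2: 0+11008+12·16·16=14080; k=3: 8256+0+12·43·16=16512 → min 14080 | A₃..A₅: k=3: 0+23392+16·43·34=46784; k=4: 11008+0+16·16·34=19712 → min 19712.
Length 4: A₁..A₄: k=1: 0+14080+19·12·16=17728; k=2: 3648+11008+19·16·16=19520; k=3: 16720+0+19·43·16=29792 → min 17728 | A₂..A₅: k=2: 0+19712+12·16·34=26240; k=3: 8256+23392+12·43·34=49192; k=4: 14080+0+12·16·34=20608 → min 20608.
Length 5: A₁..A₅: k=1: 0+20608+19·12·34=28360; k=2: 3648+19712+19·16·34=33696; k=3: 16720+23392+19·43·34=67890; k=4: 17728+0+19·16·34=28064 → min 28064.
Optimal order: ((A₁ (A₂ (A₃ A₄))) A₅) with cost 28064.

28064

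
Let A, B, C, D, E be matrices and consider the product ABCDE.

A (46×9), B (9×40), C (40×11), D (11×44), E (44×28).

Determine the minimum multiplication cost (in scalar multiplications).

30996

Adjacent pairs: AB = 46·9·40 = 16560; BC = 9·40·11 = 3960; CD = 40·11·44 = 19360; DE = 11·44·28 = 13552.
Length 3: A..C: k=1: 0+3960+46·9·11=8514; k=2: 16560+0+46·40·11=36800 → min 8514 | B..D: k=2: 0+19360+9·40·44=35200; k=3: 3960+0+9·11·44=8316 → min 8316 | C..E: k=3: 0+13552+40·11·28=25872; k=4: 19360+0+40·44·28=68640 → min 25872.
Length 4: A..D: k=1: 0+8316+46·9·44=26532; k=2: 16560+19360+46·40·44=116880; k=3: 8514+0+46·11·44=30778 → min 26532 | B..E: k=2: 0+25872+9·40·28=35952; k=3: 3960+13552+9·11·28=20284; k=4: 8316+0+9·44·28=19404 → min 19404.
Length 5: A..E: k=1: 0+19404+46·9·28=30996; k=2: 16560+25872+46·40·28=93952; k=3: 8514+13552+46·11·28=36234; k=4: 26532+0+46·44·28=83204 → min 30996.
Optimal order: (A(((BC)D)E)) with cost 30996.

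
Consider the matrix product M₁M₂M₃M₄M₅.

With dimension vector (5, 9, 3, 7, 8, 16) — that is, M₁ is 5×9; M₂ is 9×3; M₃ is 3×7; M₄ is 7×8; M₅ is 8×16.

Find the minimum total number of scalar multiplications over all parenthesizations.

Adjacent pairs: M₁M₂ = 5·9·3 = 135; M₂M₃ = 9·3·7 = 189; M₃M₄ = 3·7·8 = 168; M₄M₅ = 7·8·16 = 896.
Length 3: M₁..M₃: k=1: 0+189+5·9·7=504; k=2: 135+0+5·3·7=240 → min 240 | M₂..M₄: k=2: 0+168+9·3·8=384; k=3: 189+0+9·7·8=693 → min 384 | M₃..M₅: k=3: 0+896+3·7·16=1232; k=4: 168+0+3·8·16=552 → min 552.
Length 4: M₁..M₄: k=1: 0+384+5·9·8=744; k=2: 135+168+5·3·8=423; k=3: 240+0+5·7·8=520 → min 423 | M₂..M₅: k=2: 0+552+9·3·16=984; k=3: 189+896+9·7·16=2093; k=4: 384+0+9·8·16=1536 → min 984.
Length 5: M₁..M₅: k=1: 0+984+5·9·16=1704; k=2: 135+552+5·3·16=927; k=3: 240+896+5·7·16=1696; k=4: 423+0+5·8·16=1063 → min 927.
Optimal order: ((M₁M₂)((M₃M₄)M₅)) with cost 927.

927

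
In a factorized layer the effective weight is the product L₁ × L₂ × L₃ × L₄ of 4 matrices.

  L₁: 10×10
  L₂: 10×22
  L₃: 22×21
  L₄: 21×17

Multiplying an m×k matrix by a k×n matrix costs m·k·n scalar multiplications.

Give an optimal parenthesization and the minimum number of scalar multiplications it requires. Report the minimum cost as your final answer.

9890

Adjacent pairs: L₁L₂ = 10·10·22 = 2200; L₂L₃ = 10·22·21 = 4620; L₃L₄ = 22·21·17 = 7854.
Length 3: L₁..L₃: k=1: 0+4620+10·10·21=6720; k=2: 2200+0+10·22·21=6820 → min 6720 | L₂..L₄: k=2: 0+7854+10·22·17=11594; k=3: 4620+0+10·21·17=8190 → min 8190.
Length 4: L₁..L₄: k=1: 0+8190+10·10·17=9890; k=2: 2200+7854+10·22·17=13794; k=3: 6720+0+10·21·17=10290 → min 9890.
Optimal parenthesization: (L₁ × ((L₂ × L₃) × L₄)) with cost 9890.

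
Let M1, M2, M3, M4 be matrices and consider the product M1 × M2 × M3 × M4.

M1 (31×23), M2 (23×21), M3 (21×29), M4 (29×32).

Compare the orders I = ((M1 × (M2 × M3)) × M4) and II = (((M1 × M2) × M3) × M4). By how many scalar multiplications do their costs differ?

832

Order I = ((M1 × (M2 × M3)) × M4): (M2 × M3): 23×21 by 21×29 → 23×29, cost 23·21·29 = 14007; (M1 × (M2 × M3)): 31×23 by 23×29 → 31×29, cost 31·23·29 = 20677; cumulative 34684; ((M1 × (M2 × M3)) × M4): 31×29 by 29×32 → 31×32, cost 31·29·32 = 28768; cumulative 63452. Total 63452.
Order II = (((M1 × M2) × M3) × M4): (M1 × M2): 31×23 by 23×21 → 31×21, cost 31·23·21 = 14973; ((M1 × M2) × M3): 31×21 by 21×29 → 31×29, cost 31·21·29 = 18879; cumulative 33852; (((M1 × M2) × M3) × M4): 31×29 by 29×32 → 31×32, cost 31·29·32 = 28768; cumulative 62620. Total 62620.
Difference: |63452 − 62620| = 832.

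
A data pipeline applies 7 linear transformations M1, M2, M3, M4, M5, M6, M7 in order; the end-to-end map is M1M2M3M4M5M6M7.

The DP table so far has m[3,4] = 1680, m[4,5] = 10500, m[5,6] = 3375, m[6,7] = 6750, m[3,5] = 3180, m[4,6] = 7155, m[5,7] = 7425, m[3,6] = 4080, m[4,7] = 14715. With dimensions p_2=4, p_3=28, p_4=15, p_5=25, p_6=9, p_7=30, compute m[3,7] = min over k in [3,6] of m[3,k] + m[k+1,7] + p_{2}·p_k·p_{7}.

m[3,7] = min over k∈[3,6] of m[3,k]+m[k+1,7]+p_{2}·p_k·p_{7}.
k=3: 0 + 14715 + 4·28·30 = 18075; k=4: 1680 + 7425 + 4·15·30 = 10905; k=5: 3180 + 6750 + 4·25·30 = 12930; k=6: 4080 + 0 + 4·9·30 = 5160.
Minimum: 5160 at k=6.

5160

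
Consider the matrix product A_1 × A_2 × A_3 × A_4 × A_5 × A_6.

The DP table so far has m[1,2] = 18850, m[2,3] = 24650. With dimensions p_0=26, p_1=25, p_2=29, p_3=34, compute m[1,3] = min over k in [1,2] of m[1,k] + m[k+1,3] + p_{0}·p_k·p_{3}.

m[1,3] = min over k∈[1,2] of m[1,k]+m[k+1,3]+p_{0}·p_k·p_{3}.
k=1: 0 + 24650 + 26·25·34 = 46750; k=2: 18850 + 0 + 26·29·34 = 44486.
Minimum: 44486 at k=2.

44486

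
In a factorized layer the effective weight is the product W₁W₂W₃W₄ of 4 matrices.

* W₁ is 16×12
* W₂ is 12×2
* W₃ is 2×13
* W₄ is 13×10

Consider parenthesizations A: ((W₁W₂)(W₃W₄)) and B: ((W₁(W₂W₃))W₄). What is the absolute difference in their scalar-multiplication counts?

3924

Order A = ((W₁W₂)(W₃W₄)): (W₁W₂): 16×12 by 12×2 → 16×2, cost 16·12·2 = 384; (W₃W₄): 2×13 by 13×10 → 2×10, cost 2·13·10 = 260; ((W₁W₂)(W₃W₄)): 16×2 by 2×10 → 16×10, cost 16·2·10 = 320; cumulative 964. Total 964.
Order B = ((W₁(W₂W₃))W₄): (W₂W₃): 12×2 by 2×13 → 12×13, cost 12·2·13 = 312; (W₁(W₂W₃)): 16×12 by 12×13 → 16×13, cost 16·12·13 = 2496; cumulative 2808; ((W₁(W₂W₃))W₄): 16×13 by 13×10 → 16×10, cost 16·13·10 = 2080; cumulative 4888. Total 4888.
Difference: |964 − 4888| = 3924.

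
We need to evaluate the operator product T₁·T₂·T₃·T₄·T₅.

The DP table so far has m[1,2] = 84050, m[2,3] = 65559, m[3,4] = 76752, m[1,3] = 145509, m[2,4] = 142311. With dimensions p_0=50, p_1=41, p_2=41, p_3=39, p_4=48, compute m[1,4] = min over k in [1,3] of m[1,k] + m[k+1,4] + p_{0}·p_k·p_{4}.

239109

m[1,4] = min over k∈[1,3] of m[1,k]+m[k+1,4]+p_{0}·p_k·p_{4}.
k=1: 0 + 142311 + 50·41·48 = 240711; k=2: 84050 + 76752 + 50·41·48 = 259202; k=3: 145509 + 0 + 50·39·48 = 239109.
Minimum: 239109 at k=3.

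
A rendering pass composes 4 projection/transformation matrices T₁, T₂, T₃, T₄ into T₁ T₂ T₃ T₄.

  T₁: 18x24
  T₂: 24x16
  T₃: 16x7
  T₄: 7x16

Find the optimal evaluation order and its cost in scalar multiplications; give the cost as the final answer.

7728

Adjacent pairs: T₁T₂ = 18·24·16 = 6912; T₂T₃ = 24·16·7 = 2688; T₃T₄ = 16·7·16 = 1792.
Length 3: T₁..T₃: k=1: 0+2688+18·24·7=5712; k=2: 6912+0+18·16·7=8928 → min 5712 | T₂..T₄: k=2: 0+1792+24·16·16=7936; k=3: 2688+0+24·7·16=5376 → min 5376.
Length 4: T₁..T₄: k=1: 0+5376+18·24·16=12288; k=2: 6912+1792+18·16·16=13312; k=3: 5712+0+18·7·16=7728 → min 7728.
Optimal parenthesization: ((T₁ (T₂ T₃)) T₄) with cost 7728.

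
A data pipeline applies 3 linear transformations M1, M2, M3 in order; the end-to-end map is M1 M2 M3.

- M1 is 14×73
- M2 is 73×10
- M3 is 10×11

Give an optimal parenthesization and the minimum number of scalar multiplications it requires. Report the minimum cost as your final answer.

11760

(M1 (M2 M3)): cost 19272.
((M1 M2) M3): cost 11760.
Optimal: ((M1 M2) M3) with cost 11760.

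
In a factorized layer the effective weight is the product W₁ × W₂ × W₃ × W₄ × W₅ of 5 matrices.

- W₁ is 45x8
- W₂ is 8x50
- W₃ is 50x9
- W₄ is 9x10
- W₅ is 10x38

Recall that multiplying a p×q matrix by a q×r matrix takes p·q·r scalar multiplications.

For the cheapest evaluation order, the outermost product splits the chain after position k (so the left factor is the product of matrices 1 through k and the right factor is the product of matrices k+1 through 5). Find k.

Adjacent pairs: W₁W₂ = 45·8·50 = 18000; W₂W₃ = 8·50·9 = 3600; W₃W₄ = 50·9·10 = 4500; W₄W₅ = 9·10·38 = 3420.
Length 3: W₁..W₃: k=1: 0+3600+45·8·9=6840; k=2: 18000+0+45·50·9=38250 → min 6840 | W₂..W₄: k=2: 0+4500+8·50·10=8500; k=3: 3600+0+8·9·10=4320 → min 4320 | W₃..W₅: k=3: 0+3420+50·9·38=20520; k=4: 4500+0+50·10·38=23500 → min 20520.
Length 4: W₁..W₄: k=1: 0+4320+45·8·10=7920; k=2: 18000+4500+45·50·10=45000; k=3: 6840+0+45·9·10=10890 → min 7920 | W₂..W₅: k=2: 0+20520+8·50·38=35720; k=3: 3600+3420+8·9·38=9756; k=4: 4320+0+8·10·38=7360 → min 7360.
Top-level splits: k=1: (W₁..W₁)·(W₂..W₅) → 0+7360+45·8·38 = 21040; k=2: (W₁..W₂)·(W₃..W₅) → 18000+20520+45·50·38 = 124020; k=3: (W₁..W₃)·(W₄..W₅) → 6840+3420+45·9·38 = 25650; k=4: (W₁..W₄)·(W₅..W₅) → 7920+0+45·10·38 = 25020.
Best split is after W₁, i.e. k = 1.

1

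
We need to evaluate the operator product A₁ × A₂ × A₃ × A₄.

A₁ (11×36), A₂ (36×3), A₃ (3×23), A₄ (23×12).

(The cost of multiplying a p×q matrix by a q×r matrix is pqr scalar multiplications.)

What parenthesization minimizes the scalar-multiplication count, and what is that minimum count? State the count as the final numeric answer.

Adjacent pairs: A₁A₂ = 11·36·3 = 1188; A₂A₃ = 36·3·23 = 2484; A₃A₄ = 3·23·12 = 828.
Length 3: A₁..A₃: k=1: 0+2484+11·36·23=11592; k=2: 1188+0+11·3·23=1947 → min 1947 | A₂..A₄: k=2: 0+828+36·3·12=2124; k=3: 2484+0+36·23·12=12420 → min 2124.
Length 4: A₁..A₄: k=1: 0+2124+11·36·12=6876; k=2: 1188+828+11·3·12=2412; k=3: 1947+0+11·23·12=4983 → min 2412.
Optimal parenthesization: ((A₁ × A₂) × (A₃ × A₄)) with cost 2412.

2412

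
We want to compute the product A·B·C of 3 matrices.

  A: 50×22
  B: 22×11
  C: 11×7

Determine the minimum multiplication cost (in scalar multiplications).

9394

Order (A·(B·C)): (B·C): 22×11 by 11×7 → 22×7, cost 22·11·7 = 1694; (A·(B·C)): 50×22 by 22×7 → 50×7, cost 50·22·7 = 7700; cumulative 9394. Total 9394.
Order ((A·B)·C): (A·B): 50×22 by 22×11 → 50×11, cost 50·22·11 = 12100; ((A·B)·C): 50×11 by 11×7 → 50×7, cost 50·11·7 = 3850; cumulative 15950. Total 15950.
Minimum: 9394.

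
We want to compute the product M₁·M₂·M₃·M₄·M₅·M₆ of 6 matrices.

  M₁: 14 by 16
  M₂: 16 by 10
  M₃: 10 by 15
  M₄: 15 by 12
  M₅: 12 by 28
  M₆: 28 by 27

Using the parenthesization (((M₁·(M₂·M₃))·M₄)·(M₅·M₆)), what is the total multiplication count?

21888

(M₂·M₃): 16×10 by 10×15 → 16×15, cost 16·10·15 = 2400
(M₁·(M₂·M₃)): 14×16 by 16×15 → 14×15, cost 14·16·15 = 3360; cumulative 5760
((M₁·(M₂·M₃))·M₄): 14×15 by 15×12 → 14×12, cost 14·15·12 = 2520; cumulative 8280
(M₅·M₆): 12×28 by 28×27 → 12×27, cost 12·28·27 = 9072
(((M₁·(M₂·M₃))·M₄)·(M₅·M₆)): 14×12 by 12×27 → 14×27, cost 14·12·27 = 4536; cumulative 21888
Total: 21888 scalar multiplications.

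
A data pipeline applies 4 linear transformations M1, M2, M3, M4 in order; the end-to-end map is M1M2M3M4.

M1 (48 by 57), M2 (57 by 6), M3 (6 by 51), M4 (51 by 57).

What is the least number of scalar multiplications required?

Adjacent pairs: M1M2 = 48·57·6 = 16416; M2M3 = 57·6·51 = 17442; M3M4 = 6·51·57 = 17442.
Length 3: M1..M3: k=1: 0+17442+48·57·51=156978; k=2: 16416+0+48·6·51=31104 → min 31104 | M2..M4: k=2: 0+17442+57·6·57=36936; k=3: 17442+0+57·51·57=183141 → min 36936.
Length 4: M1..M4: k=1: 0+36936+48·57·57=192888; k=2: 16416+17442+48·6·57=50274; k=3: 31104+0+48·51·57=170640 → min 50274.
Optimal order: ((M1M2)(M3M4)) with cost 50274.

50274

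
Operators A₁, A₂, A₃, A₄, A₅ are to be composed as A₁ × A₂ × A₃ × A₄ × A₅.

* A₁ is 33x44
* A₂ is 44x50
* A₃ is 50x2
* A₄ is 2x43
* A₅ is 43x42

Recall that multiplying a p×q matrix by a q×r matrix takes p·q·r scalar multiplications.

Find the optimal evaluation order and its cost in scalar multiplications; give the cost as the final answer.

Adjacent pairs: A₁A₂ = 33·44·50 = 72600; A₂A₃ = 44·50·2 = 4400; A₃A₄ = 50·2·43 = 4300; A₄A₅ = 2·43·42 = 3612.
Length 3: A₁..A₃: k=1: 0+4400+33·44·2=7304; k=2: 72600+0+33·50·2=75900 → min 7304 | A₂..A₄: k=2: 0+4300+44·50·43=98900; k=3: 4400+0+44·2·43=8184 → min 8184 | A₃..A₅: k=3: 0+3612+50·2·42=7812; k=4: 4300+0+50·43·42=94600 → min 7812.
Length 4: A₁..A₄: k=1: 0+8184+33·44·43=70620; k=2: 72600+4300+33·50·43=147850; k=3: 7304+0+33·2·43=10142 → min 10142 | A₂..A₅: k=2: 0+7812+44·50·42=100212; k=3: 4400+3612+44·2·42=11708; k=4: 8184+0+44·43·42=87648 → min 11708.
Length 5: A₁..A₅: k=1: 0+11708+33·44·42=72692; k=2: 72600+7812+33·50·42=149712; k=3: 7304+3612+33·2·42=13688; k=4: 10142+0+33·43·42=69740 → min 13688.
Optimal parenthesization: ((A₁ × (A₂ × A₃)) × (A₄ × A₅)) with cost 13688.

13688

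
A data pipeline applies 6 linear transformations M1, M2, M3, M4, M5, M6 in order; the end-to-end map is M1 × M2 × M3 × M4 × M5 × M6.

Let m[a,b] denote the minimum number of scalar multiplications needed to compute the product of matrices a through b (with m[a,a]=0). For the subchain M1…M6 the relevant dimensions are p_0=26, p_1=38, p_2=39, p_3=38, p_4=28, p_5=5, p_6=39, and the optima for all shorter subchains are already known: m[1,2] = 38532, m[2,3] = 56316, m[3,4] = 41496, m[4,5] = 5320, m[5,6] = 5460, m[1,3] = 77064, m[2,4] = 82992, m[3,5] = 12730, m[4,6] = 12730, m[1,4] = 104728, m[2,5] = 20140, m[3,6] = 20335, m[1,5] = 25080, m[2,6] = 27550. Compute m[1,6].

m[1,6] = min over k∈[1,5] of m[1,k]+m[k+1,6]+p_{0}·p_k·p_{6}.
k=1: 0 + 27550 + 26·38·39 = 66082; k=2: 38532 + 20335 + 26·39·39 = 98413; k=3: 77064 + 12730 + 26·38·39 = 128326; k=4: 104728 + 5460 + 26·28·39 = 138580; k=5: 25080 + 0 + 26·5·39 = 30150.
Minimum: 30150 at k=5.

30150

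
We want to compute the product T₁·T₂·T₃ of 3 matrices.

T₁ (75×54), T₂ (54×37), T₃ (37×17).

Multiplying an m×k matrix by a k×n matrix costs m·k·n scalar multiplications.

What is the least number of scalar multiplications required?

Order (T₁·(T₂·T₃)): (T₂·T₃): 54×37 by 37×17 → 54×17, cost 54·37·17 = 33966; (T₁·(T₂·T₃)): 75×54 by 54×17 → 75×17, cost 75·54·17 = 68850; cumulative 102816. Total 102816.
Order ((T₁·T₂)·T₃): (T₁·T₂): 75×54 by 54×37 → 75×37, cost 75·54·37 = 149850; ((T₁·T₂)·T₃): 75×37 by 37×17 → 75×17, cost 75·37·17 = 47175; cumulative 197025. Total 197025.
Minimum: 102816.

102816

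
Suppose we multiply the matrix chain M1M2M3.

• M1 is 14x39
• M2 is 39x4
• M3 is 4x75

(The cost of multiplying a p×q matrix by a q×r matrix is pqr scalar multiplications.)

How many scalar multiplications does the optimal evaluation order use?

Order (M1(M2M3)): (M2M3): 39×4 by 4×75 → 39×75, cost 39·4·75 = 11700; (M1(M2M3)): 14×39 by 39×75 → 14×75, cost 14·39·75 = 40950; cumulative 52650. Total 52650.
Order ((M1M2)M3): (M1M2): 14×39 by 39×4 → 14×4, cost 14·39·4 = 2184; ((M1M2)M3): 14×4 by 4×75 → 14×75, cost 14·4·75 = 4200; cumulative 6384. Total 6384.
Minimum: 6384.

6384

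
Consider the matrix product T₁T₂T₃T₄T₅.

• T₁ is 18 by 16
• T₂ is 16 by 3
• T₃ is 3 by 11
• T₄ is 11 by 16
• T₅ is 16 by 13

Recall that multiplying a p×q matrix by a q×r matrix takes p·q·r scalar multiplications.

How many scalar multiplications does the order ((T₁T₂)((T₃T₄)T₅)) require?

2718

(T₁T₂): 18×16 by 16×3 → 18×3, cost 18·16·3 = 864
(T₃T₄): 3×11 by 11×16 → 3×16, cost 3·11·16 = 528
((T₃T₄)T₅): 3×16 by 16×13 → 3×13, cost 3·16·13 = 624; cumulative 1152
((T₁T₂)((T₃T₄)T₅)): 18×3 by 3×13 → 18×13, cost 18·3·13 = 702; cumulative 2718
Total: 2718 scalar multiplications.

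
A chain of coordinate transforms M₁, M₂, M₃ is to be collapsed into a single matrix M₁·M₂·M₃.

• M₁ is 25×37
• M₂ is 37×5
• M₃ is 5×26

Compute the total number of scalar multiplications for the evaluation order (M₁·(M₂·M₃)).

(M₂·M₃): 37×5 by 5×26 → 37×26, cost 37·5·26 = 4810
(M₁·(M₂·M₃)): 25×37 by 37×26 → 25×26, cost 25·37·26 = 24050; cumulative 28860
Total: 28860 scalar multiplications.

28860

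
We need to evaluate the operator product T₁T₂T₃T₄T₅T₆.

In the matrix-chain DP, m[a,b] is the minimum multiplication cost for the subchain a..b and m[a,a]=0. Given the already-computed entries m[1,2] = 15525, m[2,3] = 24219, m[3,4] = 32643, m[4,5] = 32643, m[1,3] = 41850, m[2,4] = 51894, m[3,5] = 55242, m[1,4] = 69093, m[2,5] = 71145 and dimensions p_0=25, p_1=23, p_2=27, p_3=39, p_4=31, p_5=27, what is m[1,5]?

86670

m[1,5] = min over k∈[1,4] of m[1,k]+m[k+1,5]+p_{0}·p_k·p_{5}.
k=1: 0 + 71145 + 25·23·27 = 86670; k=2: 15525 + 55242 + 25·27·27 = 88992; k=3: 41850 + 32643 + 25·39·27 = 100818; k=4: 69093 + 0 + 25·31·27 = 90018.
Minimum: 86670 at k=1.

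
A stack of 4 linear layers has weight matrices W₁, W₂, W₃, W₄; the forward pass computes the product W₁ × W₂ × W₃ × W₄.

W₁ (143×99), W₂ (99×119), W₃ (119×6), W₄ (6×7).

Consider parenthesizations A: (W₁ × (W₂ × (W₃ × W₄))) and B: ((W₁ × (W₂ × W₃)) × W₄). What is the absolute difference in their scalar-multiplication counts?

Order A = (W₁ × (W₂ × (W₃ × W₄))): (W₃ × W₄): 119×6 by 6×7 → 119×7, cost 119·6·7 = 4998; (W₂ × (W₃ × W₄)): 99×119 by 119×7 → 99×7, cost 99·119·7 = 82467; cumulative 87465; (W₁ × (W₂ × (W₃ × W₄))): 143×99 by 99×7 → 143×7, cost 143·99·7 = 99099; cumulative 186564. Total 186564.
Order B = ((W₁ × (W₂ × W₃)) × W₄): (W₂ × W₃): 99×119 by 119×6 → 99×6, cost 99·119·6 = 70686; (W₁ × (W₂ × W₃)): 143×99 by 99×6 → 143×6, cost 143·99·6 = 84942; cumulative 155628; ((W₁ × (W₂ × W₃)) × W₄): 143×6 by 6×7 → 143×7, cost 143·6·7 = 6006; cumulative 161634. Total 161634.
Difference: |186564 − 161634| = 24930.

24930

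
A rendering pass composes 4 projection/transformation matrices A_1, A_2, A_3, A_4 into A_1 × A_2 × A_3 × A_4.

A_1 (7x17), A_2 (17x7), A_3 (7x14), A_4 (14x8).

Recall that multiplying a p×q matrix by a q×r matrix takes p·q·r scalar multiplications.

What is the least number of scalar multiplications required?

2009

Adjacent pairs: A_1A_2 = 7·17·7 = 833; A_2A_3 = 17·7·14 = 1666; A_3A_4 = 7·14·8 = 784.
Length 3: A_1..A_3: k=1: 0+1666+7·17·14=3332; k=2: 833+0+7·7·14=1519 → min 1519 | A_2..A_4: k=2: 0+784+17·7·8=1736; k=3: 1666+0+17·14·8=3570 → min 1736.
Length 4: A_1..A_4: k=1: 0+1736+7·17·8=2688; k=2: 833+784+7·7·8=2009; k=3: 1519+0+7·14·8=2303 → min 2009.
Optimal order: ((A_1 × A_2) × (A_3 × A_4)) with cost 2009.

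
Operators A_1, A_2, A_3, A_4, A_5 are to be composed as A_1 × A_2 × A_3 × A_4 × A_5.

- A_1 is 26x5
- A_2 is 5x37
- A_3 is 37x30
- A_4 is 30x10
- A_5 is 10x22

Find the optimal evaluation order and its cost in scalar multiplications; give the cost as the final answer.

11010

Adjacent pairs: A_1A_2 = 26·5·37 = 4810; A_2A_3 = 5·37·30 = 5550; A_3A_4 = 37·30·10 = 11100; A_4A_5 = 30·10·22 = 6600.
Length 3: A_1..A_3: k=1: 0+5550+26·5·30=9450; k=2: 4810+0+26·37·30=33670 → min 9450 | A_2..A_4: k=2: 0+11100+5·37·10=12950; k=3: 5550+0+5·30·10=7050 → min 7050 | A_3..A_5: k=3: 0+6600+37·30·22=31020; k=4: 11100+0+37·10·22=19240 → min 19240.
Length 4: A_1..A_4: k=1: 0+7050+26·5·10=8350; k=2: 4810+11100+26·37·10=25530; k=3: 9450+0+26·30·10=17250 → min 8350 | A_2..A_5: k=2: 0+19240+5·37·22=23310; k=3: 5550+6600+5·30·22=15450; k=4: 7050+0+5·10·22=8150 → min 8150.
Length 5: A_1..A_5: k=1: 0+8150+26·5·22=11010; k=2: 4810+19240+26·37·22=45214; k=3: 9450+6600+26·30·22=33210; k=4: 8350+0+26·10·22=14070 → min 11010.
Optimal parenthesization: (A_1 × (((A_2 × A_3) × A_4) × A_5)) with cost 11010.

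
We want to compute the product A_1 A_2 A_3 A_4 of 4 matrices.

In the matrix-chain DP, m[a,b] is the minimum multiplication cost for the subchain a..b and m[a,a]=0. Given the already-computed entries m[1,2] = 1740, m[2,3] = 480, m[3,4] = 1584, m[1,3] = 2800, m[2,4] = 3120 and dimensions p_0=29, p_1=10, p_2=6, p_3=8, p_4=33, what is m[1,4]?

m[1,4] = min over k∈[1,3] of m[1,k]+m[k+1,4]+p_{0}·p_k·p_{4}.
k=1: 0 + 3120 + 29·10·33 = 12690; k=2: 1740 + 1584 + 29·6·33 = 9066; k=3: 2800 + 0 + 29·8·33 = 10456.
Minimum: 9066 at k=2.

9066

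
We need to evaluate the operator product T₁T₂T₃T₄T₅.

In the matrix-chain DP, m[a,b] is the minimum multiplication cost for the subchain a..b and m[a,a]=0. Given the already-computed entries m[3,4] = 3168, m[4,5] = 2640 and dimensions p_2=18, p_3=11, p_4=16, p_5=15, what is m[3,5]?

m[3,5] = min over k∈[3,4] of m[3,k]+m[k+1,5]+p_{2}·p_k·p_{5}.
k=3: 0 + 2640 + 18·11·15 = 5610; k=4: 3168 + 0 + 18·16·15 = 7488.
Minimum: 5610 at k=3.

5610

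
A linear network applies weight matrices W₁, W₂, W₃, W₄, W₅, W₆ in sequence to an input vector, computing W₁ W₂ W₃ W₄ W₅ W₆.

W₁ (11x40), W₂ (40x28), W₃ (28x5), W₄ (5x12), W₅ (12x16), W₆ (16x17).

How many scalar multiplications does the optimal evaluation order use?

Adjacent pairs: W₁W₂ = 11·40·28 = 12320; W₂W₃ = 40·28·5 = 5600; W₃W₄ = 28·5·12 = 1680; W₄W₅ = 5·12·16 = 960; W₅W₆ = 12·16·17 = 3264.
Length 3: W₁..W₃: k=1: 0+5600+11·40·5=7800; k=2: 12320+0+11·28·5=13860 → min 7800 | W₂..W₄: k=2: 0+1680+40·28·12=15120; k=3: 5600+0+40·5·12=8000 → min 8000 | W₃..W₅: k=3: 0+960+28·5·16=3200; k=4: 1680+0+28·12·16=7056 → min 3200 | W₄..W₆: k=4: 0+3264+5·12·17=4284; k=5: 960+0+5·16·17=2320 → min 2320.
Length 4: W₁..W₄: k=1: 0+8000+11·40·12=13280; k=2: 12320+1680+11·28·12=17696; k=3: 7800+0+11·5·12=8460 → min 8460 | W₂..W₅: k=2: 0+3200+40·28·16=21120; k=3: 5600+960+40·5·16=9760; k=4: 8000+0+40·12·16=15680 → min 9760 | W₃..W₆: k=3: 0+2320+28·5·17=4700; k=4: 1680+3264+28·12·17=10656; k=5: 3200+0+28·16·17=10816 → min 4700.
Length 5: W₁..W₅: k=1: 0+9760+11·40·16=16800; k=2: 12320+3200+11·28·16=20448; k=3: 7800+960+11·5·16=9640; k=4: 8460+0+11·12·16=10572 → min 9640 | W₂..W₆: k=2: 0+4700+40·28·17=23740; k=3: 5600+2320+40·5·17=11320; k=4: 8000+3264+40·12·17=19424; k=5: 9760+0+40·16·17=20640 → min 11320.
Length 6: W₁..W₆: k=1: 0+11320+11·40·17=18800; k=2: 12320+4700+11·28·17=22256; k=3: 7800+2320+11·5·17=11055; k=4: 8460+3264+11·12·17=13968; k=5: 9640+0+11·16·17=12632 → min 11055.
Optimal order: ((W₁ (W₂ W₃)) ((W₄ W₅) W₆)) with cost 11055.

11055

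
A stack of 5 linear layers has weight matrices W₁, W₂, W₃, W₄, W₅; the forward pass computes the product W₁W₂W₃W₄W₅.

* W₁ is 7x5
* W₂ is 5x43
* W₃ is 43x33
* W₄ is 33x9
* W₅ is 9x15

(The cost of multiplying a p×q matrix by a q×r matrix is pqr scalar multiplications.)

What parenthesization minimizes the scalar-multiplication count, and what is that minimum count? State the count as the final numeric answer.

Adjacent pairs: W₁W₂ = 7·5·43 = 1505; W₂W₃ = 5·43·33 = 7095; W₃W₄ = 43·33·9 = 12771; W₄W₅ = 33·9·15 = 4455.
Length 3: W₁..W₃: k=1: 0+7095+7·5·33=8250; k=2: 1505+0+7·43·33=11438 → min 8250 | W₂..W₄: k=2: 0+12771+5·43·9=14706; k=3: 7095+0+5·33·9=8580 → min 8580 | W₃..W₅: k=3: 0+4455+43·33·15=25740; k=4: 12771+0+43·9·15=18576 → min 18576.
Length 4: W₁..W₄: k=1: 0+8580+7·5·9=8895; k=2: 1505+12771+7·43·9=16985; k=3: 8250+0+7·33·9=10329 → min 8895 | W₂..W₅: k=2: 0+18576+5·43·15=21801; k=3: 7095+4455+5·33·15=14025; k=4: 8580+0+5·9·15=9255 → min 9255.
Length 5: W₁..W₅: k=1: 0+9255+7·5·15=9780; k=2: 1505+18576+7·43·15=24596; k=3: 8250+4455+7·33·15=16170; k=4: 8895+0+7·9·15=9840 → min 9780.
Optimal parenthesization: (W₁(((W₂W₃)W₄)W₅)) with cost 9780.

9780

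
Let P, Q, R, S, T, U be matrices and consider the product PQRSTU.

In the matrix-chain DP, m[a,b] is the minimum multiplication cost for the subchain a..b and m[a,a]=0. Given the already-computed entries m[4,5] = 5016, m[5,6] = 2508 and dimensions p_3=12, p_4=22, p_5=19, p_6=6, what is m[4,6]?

4092

m[4,6] = min over k∈[4,5] of m[4,k]+m[k+1,6]+p_{3}·p_k·p_{6}.
k=4: 0 + 2508 + 12·22·6 = 4092; k=5: 5016 + 0 + 12·19·6 = 6384.
Minimum: 4092 at k=4.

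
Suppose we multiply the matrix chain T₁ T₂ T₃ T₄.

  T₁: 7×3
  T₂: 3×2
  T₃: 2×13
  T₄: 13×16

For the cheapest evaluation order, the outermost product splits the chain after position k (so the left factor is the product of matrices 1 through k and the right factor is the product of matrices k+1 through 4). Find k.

2

Adjacent pairs: T₁T₂ = 7·3·2 = 42; T₂T₃ = 3·2·13 = 78; T₃T₄ = 2·13·16 = 416.
Length 3: T₁..T₃: k=1: 0+78+7·3·13=351; k=2: 42+0+7·2·13=224 → min 224 | T₂..T₄: k=2: 0+416+3·2·16=512; k=3: 78+0+3·13·16=702 → min 512.
Top-level splits: k=1: (T₁..T₁)·(T₂..T₄) → 0+512+7·3·16 = 848; k=2: (T₁..T₂)·(T₃..T₄) → 42+416+7·2·16 = 682; k=3: (T₁..T₃)·(T₄..T₄) → 224+0+7·13·16 = 1680.
Best split is after T₂, i.e. k = 2.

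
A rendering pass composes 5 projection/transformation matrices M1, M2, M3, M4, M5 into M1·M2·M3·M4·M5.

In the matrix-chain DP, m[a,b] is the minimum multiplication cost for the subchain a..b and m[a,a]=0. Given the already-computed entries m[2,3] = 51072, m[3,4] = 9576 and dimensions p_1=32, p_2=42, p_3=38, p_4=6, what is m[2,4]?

17640

m[2,4] = min over k∈[2,3] of m[2,k]+m[k+1,4]+p_{1}·p_k·p_{4}.
k=2: 0 + 9576 + 32·42·6 = 17640; k=3: 51072 + 0 + 32·38·6 = 58368.
Minimum: 17640 at k=2.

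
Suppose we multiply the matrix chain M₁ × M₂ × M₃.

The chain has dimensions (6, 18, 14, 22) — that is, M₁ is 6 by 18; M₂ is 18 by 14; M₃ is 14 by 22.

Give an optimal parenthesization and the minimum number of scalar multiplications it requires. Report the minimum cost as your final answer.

3360

(M₁ × (M₂ × M₃)): cost 7920.
((M₁ × M₂) × M₃): cost 3360.
Optimal: ((M₁ × M₂) × M₃) with cost 3360.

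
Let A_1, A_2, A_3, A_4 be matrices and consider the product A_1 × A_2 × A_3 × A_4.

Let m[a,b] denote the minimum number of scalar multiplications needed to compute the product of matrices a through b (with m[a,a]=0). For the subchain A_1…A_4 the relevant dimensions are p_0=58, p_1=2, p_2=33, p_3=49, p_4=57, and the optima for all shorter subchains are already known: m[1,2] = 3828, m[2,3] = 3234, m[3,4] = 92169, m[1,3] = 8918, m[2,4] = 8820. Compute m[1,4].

m[1,4] = min over k∈[1,3] of m[1,k]+m[k+1,4]+p_{0}·p_k·p_{4}.
k=1: 0 + 8820 + 58·2·57 = 15432; k=2: 3828 + 92169 + 58·33·57 = 205095; k=3: 8918 + 0 + 58·49·57 = 170912.
Minimum: 15432 at k=1.

15432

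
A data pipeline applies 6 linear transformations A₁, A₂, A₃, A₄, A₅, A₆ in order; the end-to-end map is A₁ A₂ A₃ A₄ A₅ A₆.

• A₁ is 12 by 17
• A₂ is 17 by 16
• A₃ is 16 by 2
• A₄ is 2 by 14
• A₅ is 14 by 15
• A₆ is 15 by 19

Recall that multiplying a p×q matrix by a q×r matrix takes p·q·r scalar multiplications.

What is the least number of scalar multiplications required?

Adjacent pairs: A₁A₂ = 12·17·16 = 3264; A₂A₃ = 17·16·2 = 544; A₃A₄ = 16·2·14 = 448; A₄A₅ = 2·14·15 = 420; A₅A₆ = 14·15·19 = 3990.
Length 3: A₁..A₃: k=1: 0+544+12·17·2=952; k=2: 3264+0+12·16·2=3648 → min 952 | A₂..A₄: k=2: 0+448+17·16·14=4256; k=3: 544+0+17·2·14=1020 → min 1020 | A₃..A₅: k=3: 0+420+16·2·15=900; k=4: 448+0+16·14·15=3808 → min 900 | A₄..A₆: k=4: 0+3990+2·14·19=4522; k=5: 420+0+2·15·19=990 → min 990.
Length 4: A₁..A₄: k=1: 0+1020+12·17·14=3876; k=2: 3264+448+12·16·14=6400; k=3: 952+0+12·2·14=1288 → min 1288 | A₂..A₅: k=2: 0+900+17·16·15=4980; k=3: 544+420+17·2·15=1474; k=4: 1020+0+17·14·15=4590 → min 1474 | A₃..A₆: k=3: 0+990+16·2·19=1598; k=4: 448+3990+16·14·19=8694; k=5: 900+0+16·15·19=5460 → min 1598.
Length 5: A₁..A₅: k=1: 0+1474+12·17·15=4534; k=2: 3264+900+12·16·15=7044; k=3: 952+420+12·2·15=1732; k=4: 1288+0+12·14·15=3808 → min 1732 | A₂..A₆: k=2: 0+1598+17·16·19=6766; k=3: 544+990+17·2·19=2180; k=4: 1020+3990+17·14·19=9532; k=5: 1474+0+17·15·19=6319 → min 2180.
Length 6: A₁..A₆: k=1: 0+2180+12·17·19=6056; k=2: 3264+1598+12·16·19=8510; k=3: 952+990+12·2·19=2398; k=4: 1288+3990+12·14·19=8470; k=5: 1732+0+12·15·19=5152 → min 2398.
Optimal order: ((A₁ (A₂ A₃)) ((A₄ A₅) A₆)) with cost 2398.

2398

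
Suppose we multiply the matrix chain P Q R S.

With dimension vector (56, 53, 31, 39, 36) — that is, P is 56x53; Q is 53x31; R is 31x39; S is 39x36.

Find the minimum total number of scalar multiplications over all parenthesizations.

198028

Adjacent pairs: PQ = 56·53·31 = 92008; QR = 53·31·39 = 64077; RS = 31·39·36 = 43524.
Length 3: P..R: k=1: 0+64077+56·53·39=179829; k=2: 92008+0+56·31·39=159712 → min 159712 | Q..S: k=2: 0+43524+53·31·36=102672; k=3: 64077+0+53·39·36=138489 → min 102672.
Length 4: P..S: k=1: 0+102672+56·53·36=209520; k=2: 92008+43524+56·31·36=198028; k=3: 159712+0+56·39·36=238336 → min 198028.
Optimal order: ((P Q) (R S)) with cost 198028.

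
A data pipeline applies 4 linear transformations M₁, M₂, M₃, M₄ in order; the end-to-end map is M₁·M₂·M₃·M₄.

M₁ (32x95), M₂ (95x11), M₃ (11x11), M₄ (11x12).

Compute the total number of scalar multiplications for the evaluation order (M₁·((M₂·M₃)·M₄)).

60515

(M₂·M₃): 95×11 by 11×11 → 95×11, cost 95·11·11 = 11495
((M₂·M₃)·M₄): 95×11 by 11×12 → 95×12, cost 95·11·12 = 12540; cumulative 24035
(M₁·((M₂·M₃)·M₄)): 32×95 by 95×12 → 32×12, cost 32·95·12 = 36480; cumulative 60515
Total: 60515 scalar multiplications.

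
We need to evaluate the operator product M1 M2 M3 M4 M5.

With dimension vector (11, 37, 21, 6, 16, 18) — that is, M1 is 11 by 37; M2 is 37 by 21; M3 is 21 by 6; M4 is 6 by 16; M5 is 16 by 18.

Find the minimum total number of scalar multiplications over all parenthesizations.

Adjacent pairs: M1M2 = 11·37·21 = 8547; M2M3 = 37·21·6 = 4662; M3M4 = 21·6·16 = 2016; M4M5 = 6·16·18 = 1728.
Length 3: M1..M3: k=1: 0+4662+11·37·6=7104; k=2: 8547+0+11·21·6=9933 → min 7104 | M2..M4: k=2: 0+2016+37·21·16=14448; k=3: 4662+0+37·6·16=8214 → min 8214 | M3..M5: k=3: 0+1728+21·6·18=3996; k=4: 2016+0+21·16·18=8064 → min 3996.
Length 4: M1..M4: k=1: 0+8214+11·37·16=14726; k=2: 8547+2016+11·21·16=14259; k=3: 7104+0+11·6·16=8160 → min 8160 | M2..M5: k=2: 0+3996+37·21·18=17982; k=3: 4662+1728+37·6·18=10386; k=4: 8214+0+37·16·18=18870 → min 10386.
Length 5: M1..M5: k=1: 0+10386+11·37·18=17712; k=2: 8547+3996+11·21·18=16701; k=3: 7104+1728+11·6·18=10020; k=4: 8160+0+11·16·18=11328 → min 10020.
Optimal order: ((M1 (M2 M3)) (M4 M5)) with cost 10020.

10020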